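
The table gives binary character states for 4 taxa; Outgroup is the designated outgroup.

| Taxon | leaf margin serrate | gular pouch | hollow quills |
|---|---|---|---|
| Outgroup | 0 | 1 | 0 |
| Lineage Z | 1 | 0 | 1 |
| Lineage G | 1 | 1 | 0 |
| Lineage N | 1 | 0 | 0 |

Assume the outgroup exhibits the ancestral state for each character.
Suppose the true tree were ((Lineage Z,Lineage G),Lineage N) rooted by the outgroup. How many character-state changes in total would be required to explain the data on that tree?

Map each character onto ((Lineage Z,Lineage G),Lineage N) (rooted by Outgroup) and count the minimum state changes it requires (Fitch parsimony):
leaf margin serrate: 1; gular pouch: 2; hollow quills: 1.
Total tree length = 4.

4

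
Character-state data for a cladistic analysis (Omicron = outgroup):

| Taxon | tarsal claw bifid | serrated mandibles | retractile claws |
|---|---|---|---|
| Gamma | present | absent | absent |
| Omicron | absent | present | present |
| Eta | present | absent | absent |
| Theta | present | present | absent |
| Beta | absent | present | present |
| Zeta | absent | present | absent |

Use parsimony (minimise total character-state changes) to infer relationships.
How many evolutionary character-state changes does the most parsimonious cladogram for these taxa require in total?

Character polarity is set by the outgroup: the derived state is whichever differs from the outgroup's state, so for serrated mandibles, retractile claws the derived state is 'absent', and for the remaining characters it is 'present'.
Only Eta, Gamma, and Theta show the derived state 'present' for tarsal claw bifid, supporting them as a clade.
serrated mandibles: derived state 'absent' in Eta and Gamma only — synapomorphy for {Eta, Gamma}.
retractile claws (derived state 'absent') is shared by Eta, Gamma, Theta, and Zeta — a synapomorphy uniting that clade.
Most parsimonious ingroup topology: (((Theta,(Eta,Gamma)),Zeta),Beta).
Changes per character on this tree: tarsal claw bifid: 1; serrated mandibles: 1; retractile claws: 1.
Total = 3.

3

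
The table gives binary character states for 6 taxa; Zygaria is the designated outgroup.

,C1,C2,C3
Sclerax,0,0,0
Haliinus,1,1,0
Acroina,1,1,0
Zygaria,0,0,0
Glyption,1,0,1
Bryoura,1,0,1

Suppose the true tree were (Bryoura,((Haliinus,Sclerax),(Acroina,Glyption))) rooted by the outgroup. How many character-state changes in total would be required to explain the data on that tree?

Map each character onto (Bryoura,((Haliinus,Sclerax),(Acroina,Glyption))) (rooted by Zygaria) and count the minimum state changes it requires (Fitch parsimony):
C1: 2; C2: 2; C3: 2.
Total tree length = 6.

6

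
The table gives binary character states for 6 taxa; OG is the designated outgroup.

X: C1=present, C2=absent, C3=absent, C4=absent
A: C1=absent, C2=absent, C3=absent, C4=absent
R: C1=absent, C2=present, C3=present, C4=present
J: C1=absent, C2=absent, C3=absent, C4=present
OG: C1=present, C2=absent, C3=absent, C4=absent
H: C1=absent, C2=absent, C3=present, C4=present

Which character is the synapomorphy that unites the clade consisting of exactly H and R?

C3

Character polarity is set by the outgroup: the derived state is whichever differs from the outgroup's state, so for C1 the derived state is 'absent', and for the remaining characters it is 'present'.
C1 (derived state 'absent') is shared by A, H, J, and R — a synapomorphy uniting that clade.
C2: derived state 'present' in R only — an autapomorphy, so it tells us nothing about relationships among taxa.
C3 (derived state 'present') is shared by H and R — a synapomorphy uniting that clade.
Only H, J, and R show the derived state 'present' for C4, supporting them as a clade.
Most parsimonious ingroup topology: ((((R,H),J),A),X).
The clade {H, R} is supported by C3: its derived state 'present' occurs in exactly those taxa and in no other taxon (including the outgroup).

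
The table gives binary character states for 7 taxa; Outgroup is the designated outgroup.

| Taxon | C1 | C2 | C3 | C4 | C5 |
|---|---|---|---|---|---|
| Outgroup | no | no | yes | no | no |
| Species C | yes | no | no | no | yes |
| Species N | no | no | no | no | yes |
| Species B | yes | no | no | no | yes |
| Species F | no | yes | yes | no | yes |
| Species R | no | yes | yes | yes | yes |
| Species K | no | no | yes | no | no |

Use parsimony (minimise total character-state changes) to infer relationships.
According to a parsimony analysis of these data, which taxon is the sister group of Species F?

Species R

Character polarity is set by the outgroup: the derived state is whichever differs from the outgroup's state, so for C3 the derived state is 'no', and for the remaining characters it is 'yes'.
C1: derived state 'yes' in Species B and Species C only — synapomorphy for {Species B, Species C}.
C2 (derived state 'yes') is shared by Species F and Species R — a synapomorphy uniting that clade.
Only Species B, Species C, and Species N show the derived state 'no' for C3, supporting them as a clade.
C4 (derived state 'yes') is unique to Species R (autapomorphy; uninformative for grouping).
C5: derived state 'yes' in Species B, Species C, Species F, Species N, and Species R only — synapomorphy for {Species B, Species C, Species F, Species N, Species R}.
Most parsimonious ingroup topology: ((((Species C,Species B),Species N),(Species F,Species R)),Species K).
Species F and Species R form a cherry on this tree, so they are sister taxa.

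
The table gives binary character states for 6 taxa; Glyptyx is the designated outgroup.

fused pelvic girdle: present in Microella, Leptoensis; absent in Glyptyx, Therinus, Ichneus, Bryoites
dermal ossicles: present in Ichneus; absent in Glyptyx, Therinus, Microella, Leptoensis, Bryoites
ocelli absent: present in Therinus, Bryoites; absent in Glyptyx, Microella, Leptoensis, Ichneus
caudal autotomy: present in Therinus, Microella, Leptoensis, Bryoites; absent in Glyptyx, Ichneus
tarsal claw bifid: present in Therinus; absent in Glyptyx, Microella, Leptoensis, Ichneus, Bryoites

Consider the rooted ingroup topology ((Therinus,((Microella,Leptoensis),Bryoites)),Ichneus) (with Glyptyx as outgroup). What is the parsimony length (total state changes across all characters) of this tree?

6

Map each character onto ((Therinus,((Microella,Leptoensis),Bryoites)),Ichneus) (rooted by Glyptyx) and count the minimum state changes it requires (Fitch parsimony):
fused pelvic girdle: 1; dermal ossicles: 1; ocelli absent: 2; caudal autotomy: 1; tarsal claw bifid: 1.
Total tree length = 6.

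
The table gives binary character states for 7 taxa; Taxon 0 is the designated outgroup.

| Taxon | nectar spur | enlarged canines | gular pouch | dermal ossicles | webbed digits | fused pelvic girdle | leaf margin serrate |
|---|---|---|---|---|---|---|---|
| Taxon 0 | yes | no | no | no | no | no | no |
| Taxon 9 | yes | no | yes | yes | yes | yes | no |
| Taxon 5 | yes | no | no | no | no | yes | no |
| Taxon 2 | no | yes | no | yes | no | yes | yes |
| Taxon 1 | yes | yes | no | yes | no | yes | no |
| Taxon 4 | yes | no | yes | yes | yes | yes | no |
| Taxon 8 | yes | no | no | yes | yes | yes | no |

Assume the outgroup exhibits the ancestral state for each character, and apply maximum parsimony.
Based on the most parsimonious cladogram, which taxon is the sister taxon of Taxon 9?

Character polarity is set by the outgroup: the derived state is whichever differs from the outgroup's state, so for nectar spur the derived state is 'no', and for the remaining characters it is 'yes'.
nectar spur: derived state 'no' in Taxon 2 only — an autapomorphy, so it tells us nothing about relationships among taxa.
enlarged canines: derived state 'yes' in Taxon 1 and Taxon 2 only — synapomorphy for {Taxon 1, Taxon 2}.
gular pouch (derived state 'yes') is shared by Taxon 4 and Taxon 9 — a synapomorphy uniting that clade.
dermal ossicles (derived state 'yes') is shared by Taxon 1, Taxon 2, Taxon 4, Taxon 8, and Taxon 9 — a synapomorphy uniting that clade.
webbed digits (derived state 'yes') is shared by Taxon 4, Taxon 8, and Taxon 9 — a synapomorphy uniting that clade.
fused pelvic girdle (derived state 'yes') is shared by all ingroup taxa — unites the whole ingroup.
leaf margin serrate (derived state 'yes') is unique to Taxon 2 (autapomorphy; uninformative for grouping).
Most parsimonious ingroup topology: ((((Taxon 9,Taxon 4),Taxon 8),(Taxon 2,Taxon 1)),Taxon 5).
Taxon 9 and Taxon 4 form a cherry on this tree, so they are sister taxa.

Taxon 4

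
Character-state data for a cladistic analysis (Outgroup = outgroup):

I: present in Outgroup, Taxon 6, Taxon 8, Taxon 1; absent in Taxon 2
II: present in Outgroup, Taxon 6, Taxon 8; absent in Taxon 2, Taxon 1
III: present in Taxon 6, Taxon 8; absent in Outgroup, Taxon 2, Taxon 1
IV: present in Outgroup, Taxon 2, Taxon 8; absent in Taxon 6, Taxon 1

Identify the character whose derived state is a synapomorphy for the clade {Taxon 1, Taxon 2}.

Character polarity is set by the outgroup: the derived state is whichever differs from the outgroup's state, so for I, II, IV the derived state is 'absent', and for the remaining characters it is 'present'.
I (derived state 'absent') is unique to Taxon 2 (autapomorphy; uninformative for grouping).
Only Taxon 1 and Taxon 2 show the derived state 'absent' for II, supporting them as a clade.
III: derived state 'present' in Taxon 6 and Taxon 8 only — synapomorphy for {Taxon 6, Taxon 8}.
IV (state 'absent') occurs in Taxon 1 and Taxon 6 but conflicts with the nesting implied by the other characters — most parsimoniously interpreted as homoplasy.
Most parsimonious ingroup topology: ((Taxon 2,Taxon 1),(Taxon 6,Taxon 8)).
The clade {Taxon 1, Taxon 2} is supported by II: its derived state 'absent' occurs in exactly those taxa and in no other taxon (including the outgroup).

II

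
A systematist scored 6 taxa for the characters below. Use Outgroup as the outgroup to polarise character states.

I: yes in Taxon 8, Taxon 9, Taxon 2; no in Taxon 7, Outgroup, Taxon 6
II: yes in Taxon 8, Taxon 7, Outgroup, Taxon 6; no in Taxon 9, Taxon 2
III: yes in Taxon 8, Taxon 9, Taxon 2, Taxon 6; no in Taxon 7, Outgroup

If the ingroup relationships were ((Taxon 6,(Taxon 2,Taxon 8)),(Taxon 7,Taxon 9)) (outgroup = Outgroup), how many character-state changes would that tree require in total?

Map each character onto ((Taxon 6,(Taxon 2,Taxon 8)),(Taxon 7,Taxon 9)) (rooted by Outgroup) and count the minimum state changes it requires (Fitch parsimony):
I: 2; II: 2; III: 2.
Total tree length = 6.

6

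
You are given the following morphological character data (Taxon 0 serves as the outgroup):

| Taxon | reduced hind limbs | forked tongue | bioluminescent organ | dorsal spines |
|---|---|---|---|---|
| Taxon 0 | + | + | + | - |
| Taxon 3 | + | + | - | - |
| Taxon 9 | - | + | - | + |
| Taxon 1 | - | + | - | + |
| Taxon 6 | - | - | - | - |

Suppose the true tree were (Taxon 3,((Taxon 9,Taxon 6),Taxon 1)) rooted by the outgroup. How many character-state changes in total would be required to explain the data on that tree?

Map each character onto (Taxon 3,((Taxon 9,Taxon 6),Taxon 1)) (rooted by Taxon 0) and count the minimum state changes it requires (Fitch parsimony):
reduced hind limbs: 1; forked tongue: 1; bioluminescent organ: 1; dorsal spines: 2.
Total tree length = 5.

5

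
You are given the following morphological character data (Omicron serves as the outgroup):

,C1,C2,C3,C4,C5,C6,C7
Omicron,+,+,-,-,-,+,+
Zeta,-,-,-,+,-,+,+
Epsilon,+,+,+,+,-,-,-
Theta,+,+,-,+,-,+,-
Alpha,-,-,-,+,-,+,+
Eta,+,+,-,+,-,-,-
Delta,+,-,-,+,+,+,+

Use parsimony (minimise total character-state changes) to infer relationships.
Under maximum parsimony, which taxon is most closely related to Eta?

Character polarity is set by the outgroup: the derived state is whichever differs from the outgroup's state, so for C1, C2, C6, C7 the derived state is '-', and for the remaining characters it is '+'.
C1 (derived state '-') is shared by Alpha and Zeta — a synapomorphy uniting that clade.
Only Alpha, Delta, and Zeta show the derived state '-' for C2, supporting them as a clade.
C3: derived state '+' in Epsilon only — an autapomorphy, so it tells us nothing about relationships among taxa.
C4 (derived state '+') is shared by all ingroup taxa — unites the whole ingroup.
C5: derived state '+' in Delta only — an autapomorphy, so it tells us nothing about relationships among taxa.
Only Epsilon and Eta show the derived state '-' for C6, supporting them as a clade.
C7 (derived state '-') is shared by Epsilon, Eta, and Theta — a synapomorphy uniting that clade.
Most parsimonious ingroup topology: (((Zeta,Alpha),Delta),((Epsilon,Eta),Theta)).
Eta and Epsilon form a cherry on this tree, so they are sister taxa.

Epsilon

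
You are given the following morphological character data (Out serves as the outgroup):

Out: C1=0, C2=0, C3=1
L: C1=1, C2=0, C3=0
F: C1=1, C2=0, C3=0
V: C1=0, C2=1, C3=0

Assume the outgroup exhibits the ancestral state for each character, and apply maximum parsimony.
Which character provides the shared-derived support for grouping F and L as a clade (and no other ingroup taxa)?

Character polarity is set by the outgroup: the derived state is whichever differs from the outgroup's state, so for C3 the derived state is '0', and for the remaining characters it is '1'.
C1: derived state '1' in F and L only — synapomorphy for {F, L}.
C2: derived state '1' in V only — an autapomorphy, so it tells us nothing about relationships among taxa.
All ingroup taxa share the derived state '0' for C3; it defines the ingroup but does not resolve relationships within it.
Most parsimonious ingroup topology: ((L,F),V).
The clade {F, L} is supported by C1: its derived state '1' occurs in exactly those taxa and in no other taxon (including the outgroup).

C1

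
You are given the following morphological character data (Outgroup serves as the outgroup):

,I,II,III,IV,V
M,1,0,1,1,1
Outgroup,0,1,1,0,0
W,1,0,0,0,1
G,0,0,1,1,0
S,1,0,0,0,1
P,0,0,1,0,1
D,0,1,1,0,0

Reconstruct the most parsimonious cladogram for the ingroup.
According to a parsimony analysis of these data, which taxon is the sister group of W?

S

Character polarity is set by the outgroup: the derived state is whichever differs from the outgroup's state, so for II, III the derived state is '0', and for the remaining characters it is '1'.
I: derived state '1' in M, S, and W only — synapomorphy for {M, S, W}.
II (derived state '0') is shared by G, M, P, S, and W — a synapomorphy uniting that clade.
Only S and W show the derived state '0' for III, supporting them as a clade.
IV (state '1') occurs in G and M but conflicts with the nesting implied by the other characters — most parsimoniously interpreted as homoplasy.
Only M, P, S, and W show the derived state '1' for V, supporting them as a clade.
Most parsimonious ingroup topology: (D,((((S,W),M),P),G)).
W and S form a cherry on this tree, so they are sister taxa.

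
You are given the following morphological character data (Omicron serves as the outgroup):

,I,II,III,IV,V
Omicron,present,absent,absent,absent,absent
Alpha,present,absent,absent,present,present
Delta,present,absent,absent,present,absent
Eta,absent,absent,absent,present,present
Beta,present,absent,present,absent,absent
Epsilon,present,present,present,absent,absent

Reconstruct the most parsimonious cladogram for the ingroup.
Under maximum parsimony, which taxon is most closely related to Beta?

Character polarity is set by the outgroup: the derived state is whichever differs from the outgroup's state, so for I the derived state is 'absent', and for the remaining characters it is 'present'.
I: derived state 'absent' in Eta only — an autapomorphy, so it tells us nothing about relationships among taxa.
II: derived state 'present' in Epsilon only — an autapomorphy, so it tells us nothing about relationships among taxa.
Only Beta and Epsilon show the derived state 'present' for III, supporting them as a clade.
IV: derived state 'present' in Alpha, Delta, and Eta only — synapomorphy for {Alpha, Delta, Eta}.
Only Alpha and Eta show the derived state 'present' for V, supporting them as a clade.
Most parsimonious ingroup topology: (((Alpha,Eta),Delta),(Beta,Epsilon)).
Beta and Epsilon form a cherry on this tree, so they are sister taxa.

Epsilon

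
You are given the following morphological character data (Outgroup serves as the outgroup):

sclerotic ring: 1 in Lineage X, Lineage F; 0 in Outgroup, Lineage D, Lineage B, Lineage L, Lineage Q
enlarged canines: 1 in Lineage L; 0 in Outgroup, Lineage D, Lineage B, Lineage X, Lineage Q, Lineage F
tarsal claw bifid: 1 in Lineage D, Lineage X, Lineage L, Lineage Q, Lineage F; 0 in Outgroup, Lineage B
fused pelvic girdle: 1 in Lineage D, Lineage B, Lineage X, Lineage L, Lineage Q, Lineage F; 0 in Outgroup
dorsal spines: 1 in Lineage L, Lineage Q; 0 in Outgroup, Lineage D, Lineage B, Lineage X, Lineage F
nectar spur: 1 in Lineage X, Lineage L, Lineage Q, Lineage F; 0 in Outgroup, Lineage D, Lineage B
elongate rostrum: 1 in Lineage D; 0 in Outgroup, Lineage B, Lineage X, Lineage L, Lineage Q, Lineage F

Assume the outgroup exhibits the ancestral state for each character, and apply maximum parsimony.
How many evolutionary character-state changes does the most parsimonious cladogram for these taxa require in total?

The outgroup has state '0' for every character, so '1' is the derived state throughout.
sclerotic ring (derived state '1') is shared by Lineage F and Lineage X — a synapomorphy uniting that clade.
enlarged canines: derived state '1' in Lineage L only — an autapomorphy, so it tells us nothing about relationships among taxa.
tarsal claw bifid: derived state '1' in Lineage D, Lineage F, Lineage L, Lineage Q, and Lineage X only — synapomorphy for {Lineage D, Lineage F, Lineage L, Lineage Q, Lineage X}.
All ingroup taxa share the derived state '1' for fused pelvic girdle; it defines the ingroup but does not resolve relationships within it.
dorsal spines (derived state '1') is shared by Lineage L and Lineage Q — a synapomorphy uniting that clade.
nectar spur (derived state '1') is shared by Lineage F, Lineage L, Lineage Q, and Lineage X — a synapomorphy uniting that clade.
elongate rostrum (derived state '1') is unique to Lineage D (autapomorphy; uninformative for grouping).
Most parsimonious ingroup topology: ((Lineage D,((Lineage X,Lineage F),(Lineage L,Lineage Q))),Lineage B).
Changes per character on this tree: sclerotic ring: 1; enlarged canines: 1; tarsal claw bifid: 1; fused pelvic girdle: 1; dorsal spines: 1; nectar spur: 1; elongate rostrum: 1.
Total = 7.

7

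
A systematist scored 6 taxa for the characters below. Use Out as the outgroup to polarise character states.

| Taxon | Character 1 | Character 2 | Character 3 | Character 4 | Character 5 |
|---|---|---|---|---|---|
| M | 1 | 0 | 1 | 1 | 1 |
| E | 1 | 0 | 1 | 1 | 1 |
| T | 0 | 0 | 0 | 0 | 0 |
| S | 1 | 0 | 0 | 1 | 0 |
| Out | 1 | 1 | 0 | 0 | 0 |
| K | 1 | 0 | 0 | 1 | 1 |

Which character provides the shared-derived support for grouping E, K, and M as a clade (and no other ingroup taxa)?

Character 5

Character polarity is set by the outgroup: the derived state is whichever differs from the outgroup's state, so for Character 1, Character 2 the derived state is '0', and for the remaining characters it is '1'.
Character 1: derived state '0' in T only — an autapomorphy, so it tells us nothing about relationships among taxa.
Character 2 (derived state '0') is shared by all ingroup taxa — unites the whole ingroup.
Character 3: derived state '1' in E and M only — synapomorphy for {E, M}.
Character 4 (derived state '1') is shared by E, K, M, and S — a synapomorphy uniting that clade.
Character 5 (derived state '1') is shared by E, K, and M — a synapomorphy uniting that clade.
Most parsimonious ingroup topology: (((K,(E,M)),S),T).
The clade {E, K, M} is supported by Character 5: its derived state '1' occurs in exactly those taxa and in no other taxon (including the outgroup).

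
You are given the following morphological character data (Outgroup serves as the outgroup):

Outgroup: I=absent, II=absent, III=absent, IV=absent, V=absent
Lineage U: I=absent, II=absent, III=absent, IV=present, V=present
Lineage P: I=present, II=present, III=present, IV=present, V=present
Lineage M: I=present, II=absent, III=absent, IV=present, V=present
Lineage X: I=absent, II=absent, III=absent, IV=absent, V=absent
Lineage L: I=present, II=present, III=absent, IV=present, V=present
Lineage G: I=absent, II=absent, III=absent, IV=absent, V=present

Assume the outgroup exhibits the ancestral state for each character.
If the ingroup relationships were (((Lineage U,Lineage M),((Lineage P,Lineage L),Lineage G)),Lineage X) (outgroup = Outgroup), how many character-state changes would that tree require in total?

Map each character onto (((Lineage U,Lineage M),((Lineage P,Lineage L),Lineage G)),Lineage X) (rooted by Outgroup) and count the minimum state changes it requires (Fitch parsimony):
I: 2; II: 1; III: 1; IV: 2; V: 1.
Total tree length = 7.

7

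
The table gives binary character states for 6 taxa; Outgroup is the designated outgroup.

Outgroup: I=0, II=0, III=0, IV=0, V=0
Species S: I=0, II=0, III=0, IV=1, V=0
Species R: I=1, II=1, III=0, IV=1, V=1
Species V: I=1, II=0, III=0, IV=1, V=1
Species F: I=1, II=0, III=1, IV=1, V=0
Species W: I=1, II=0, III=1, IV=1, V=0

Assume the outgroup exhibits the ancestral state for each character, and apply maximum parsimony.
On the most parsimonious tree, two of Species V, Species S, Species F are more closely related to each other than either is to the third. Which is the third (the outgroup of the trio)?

The outgroup has state '0' for every character, so '1' is the derived state throughout.
I (derived state '1') is shared by Species F, Species R, Species V, and Species W — a synapomorphy uniting that clade.
II (derived state '1') is unique to Species R (autapomorphy; uninformative for grouping).
III (derived state '1') is shared by Species F and Species W — a synapomorphy uniting that clade.
IV (derived state '1') is shared by all ingroup taxa — unites the whole ingroup.
V (derived state '1') is shared by Species R and Species V — a synapomorphy uniting that clade.
Most parsimonious ingroup topology: (Species S,((Species R,Species V),(Species F,Species W))).
Species V and Species F share a more recent common ancestor with each other than either does with Species S, so Species S is the least closely related of the three.

Species S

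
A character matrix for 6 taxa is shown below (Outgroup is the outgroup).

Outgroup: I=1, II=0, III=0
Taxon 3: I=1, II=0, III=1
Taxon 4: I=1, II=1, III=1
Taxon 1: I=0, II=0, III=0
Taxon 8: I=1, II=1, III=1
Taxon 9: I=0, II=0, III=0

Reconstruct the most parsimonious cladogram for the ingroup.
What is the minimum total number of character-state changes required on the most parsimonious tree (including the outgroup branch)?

3

Character polarity is set by the outgroup: the derived state is whichever differs from the outgroup's state, so for I the derived state is '0', and for the remaining characters it is '1'.
I: derived state '0' in Taxon 1 and Taxon 9 only — synapomorphy for {Taxon 1, Taxon 9}.
II: derived state '1' in Taxon 4 and Taxon 8 only — synapomorphy for {Taxon 4, Taxon 8}.
III: derived state '1' in Taxon 3, Taxon 4, and Taxon 8 only — synapomorphy for {Taxon 3, Taxon 4, Taxon 8}.
Most parsimonious ingroup topology: ((Taxon 3,(Taxon 4,Taxon 8)),(Taxon 1,Taxon 9)).
Changes per character on this tree: I: 1; II: 1; III: 1.
Total = 3.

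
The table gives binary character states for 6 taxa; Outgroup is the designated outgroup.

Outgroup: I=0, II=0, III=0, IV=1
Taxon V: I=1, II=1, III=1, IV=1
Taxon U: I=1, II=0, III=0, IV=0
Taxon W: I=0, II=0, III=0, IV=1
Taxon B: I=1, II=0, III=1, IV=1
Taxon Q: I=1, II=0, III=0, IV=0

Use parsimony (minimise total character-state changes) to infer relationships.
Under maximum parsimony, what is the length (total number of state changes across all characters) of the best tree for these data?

4

Character polarity is set by the outgroup: the derived state is whichever differs from the outgroup's state, so for IV the derived state is '0', and for the remaining characters it is '1'.
I: derived state '1' in Taxon B, Taxon Q, Taxon U, and Taxon V only — synapomorphy for {Taxon B, Taxon Q, Taxon U, Taxon V}.
II (derived state '1') is unique to Taxon V (autapomorphy; uninformative for grouping).
Only Taxon B and Taxon V show the derived state '1' for III, supporting them as a clade.
IV: derived state '0' in Taxon Q and Taxon U only — synapomorphy for {Taxon Q, Taxon U}.
Most parsimonious ingroup topology: (((Taxon V,Taxon B),(Taxon U,Taxon Q)),Taxon W).
Changes per character on this tree: I: 1; II: 1; III: 1; IV: 1.
Total = 4.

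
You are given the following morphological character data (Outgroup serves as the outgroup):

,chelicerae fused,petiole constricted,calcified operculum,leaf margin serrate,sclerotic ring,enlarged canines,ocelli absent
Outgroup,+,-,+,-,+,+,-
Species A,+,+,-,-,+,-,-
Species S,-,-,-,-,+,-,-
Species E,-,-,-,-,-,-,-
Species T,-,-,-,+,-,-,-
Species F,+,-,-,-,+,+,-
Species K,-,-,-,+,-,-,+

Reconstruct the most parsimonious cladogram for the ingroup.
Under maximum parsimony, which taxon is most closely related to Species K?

Character polarity is set by the outgroup: the derived state is whichever differs from the outgroup's state, so for chelicerae fused, calcified operculum, sclerotic ring, enlarged canines the derived state is '-', and for the remaining characters it is '+'.
Only Species E, Species K, Species S, and Species T show the derived state '-' for chelicerae fused, supporting them as a clade.
petiole constricted (derived state '+') is unique to Species A (autapomorphy; uninformative for grouping).
All ingroup taxa share the derived state '-' for calcified operculum; it defines the ingroup but does not resolve relationships within it.
Only Species K and Species T show the derived state '+' for leaf margin serrate, supporting them as a clade.
sclerotic ring: derived state '-' in Species E, Species K, and Species T only — synapomorphy for {Species E, Species K, Species T}.
enlarged canines (derived state '-') is shared by Species A, Species E, Species K, Species S, and Species T — a synapomorphy uniting that clade.
ocelli absent (derived state '+') is unique to Species K (autapomorphy; uninformative for grouping).
Most parsimonious ingroup topology: ((Species A,(Species S,(Species E,(Species T,Species K)))),Species F).
Species K and Species T form a cherry on this tree, so they are sister taxa.

Species T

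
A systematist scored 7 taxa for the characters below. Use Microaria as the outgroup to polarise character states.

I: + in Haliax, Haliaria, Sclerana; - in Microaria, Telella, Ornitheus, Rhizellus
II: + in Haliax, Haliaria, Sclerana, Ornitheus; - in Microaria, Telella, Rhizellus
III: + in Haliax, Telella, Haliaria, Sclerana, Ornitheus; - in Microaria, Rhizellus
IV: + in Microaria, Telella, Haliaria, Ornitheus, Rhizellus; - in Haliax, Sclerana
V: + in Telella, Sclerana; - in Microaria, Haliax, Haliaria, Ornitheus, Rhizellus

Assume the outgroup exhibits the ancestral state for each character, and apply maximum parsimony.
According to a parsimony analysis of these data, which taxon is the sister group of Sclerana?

Character polarity is set by the outgroup: the derived state is whichever differs from the outgroup's state, so for IV the derived state is '-', and for the remaining characters it is '+'.
Only Haliaria, Haliax, and Sclerana show the derived state '+' for I, supporting them as a clade.
II: derived state '+' in Haliaria, Haliax, Ornitheus, and Sclerana only — synapomorphy for {Haliaria, Haliax, Ornitheus, Sclerana}.
Only Haliaria, Haliax, Ornitheus, Sclerana, and Telella show the derived state '+' for III, supporting them as a clade.
IV: derived state '-' in Haliax and Sclerana only — synapomorphy for {Haliax, Sclerana}.
V (state '+') occurs in Sclerana and Telella but conflicts with the nesting implied by the other characters — most parsimoniously interpreted as homoplasy.
Most parsimonious ingroup topology: (((((Haliax,Sclerana),Haliaria),Ornitheus),Telella),Rhizellus).
Sclerana and Haliax form a cherry on this tree, so they are sister taxa.

Haliax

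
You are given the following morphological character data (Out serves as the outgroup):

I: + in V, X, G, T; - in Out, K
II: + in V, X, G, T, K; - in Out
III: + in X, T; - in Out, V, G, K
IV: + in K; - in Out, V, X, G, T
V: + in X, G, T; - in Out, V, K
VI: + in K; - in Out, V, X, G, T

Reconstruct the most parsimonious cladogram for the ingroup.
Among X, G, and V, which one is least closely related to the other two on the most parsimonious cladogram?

V

The outgroup has state '-' for every character, so '+' is the derived state throughout.
I (derived state '+') is shared by G, T, V, and X — a synapomorphy uniting that clade.
All ingroup taxa share the derived state '+' for II; it defines the ingroup but does not resolve relationships within it.
III (derived state '+') is shared by T and X — a synapomorphy uniting that clade.
IV (derived state '+') is unique to K (autapomorphy; uninformative for grouping).
V: derived state '+' in G, T, and X only — synapomorphy for {G, T, X}.
VI (derived state '+') is unique to K (autapomorphy; uninformative for grouping).
Most parsimonious ingroup topology: ((V,((X,T),G)),K).
X and G share a more recent common ancestor with each other than either does with V, so V is the least closely related of the three.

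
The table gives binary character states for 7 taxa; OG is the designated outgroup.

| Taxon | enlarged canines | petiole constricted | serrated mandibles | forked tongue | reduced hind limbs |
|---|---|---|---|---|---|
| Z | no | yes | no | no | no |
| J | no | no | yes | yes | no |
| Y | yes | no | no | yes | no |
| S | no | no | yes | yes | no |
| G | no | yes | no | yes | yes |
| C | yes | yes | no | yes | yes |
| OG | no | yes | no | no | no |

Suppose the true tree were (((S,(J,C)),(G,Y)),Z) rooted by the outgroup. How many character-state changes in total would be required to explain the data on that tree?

10

Map each character onto (((S,(J,C)),(G,Y)),Z) (rooted by OG) and count the minimum state changes it requires (Fitch parsimony):
enlarged canines: 2; petiole constricted: 3; serrated mandibles: 2; forked tongue: 1; reduced hind limbs: 2.
Total tree length = 10.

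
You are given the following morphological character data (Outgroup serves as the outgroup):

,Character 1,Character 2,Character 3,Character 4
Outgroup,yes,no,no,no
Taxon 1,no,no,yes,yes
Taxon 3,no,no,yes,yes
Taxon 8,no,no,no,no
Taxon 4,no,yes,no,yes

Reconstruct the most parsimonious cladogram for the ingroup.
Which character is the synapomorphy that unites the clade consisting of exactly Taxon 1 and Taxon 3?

Character 3

Character polarity is set by the outgroup: the derived state is whichever differs from the outgroup's state, so for Character 1 the derived state is 'no', and for the remaining characters it is 'yes'.
All ingroup taxa share the derived state 'no' for Character 1; it defines the ingroup but does not resolve relationships within it.
Character 2: derived state 'yes' in Taxon 4 only — an autapomorphy, so it tells us nothing about relationships among taxa.
Only Taxon 1 and Taxon 3 show the derived state 'yes' for Character 3, supporting them as a clade.
Only Taxon 1, Taxon 3, and Taxon 4 show the derived state 'yes' for Character 4, supporting them as a clade.
Most parsimonious ingroup topology: (((Taxon 1,Taxon 3),Taxon 4),Taxon 8).
The clade {Taxon 1, Taxon 3} is supported by Character 3: its derived state 'yes' occurs in exactly those taxa and in no other taxon (including the outgroup).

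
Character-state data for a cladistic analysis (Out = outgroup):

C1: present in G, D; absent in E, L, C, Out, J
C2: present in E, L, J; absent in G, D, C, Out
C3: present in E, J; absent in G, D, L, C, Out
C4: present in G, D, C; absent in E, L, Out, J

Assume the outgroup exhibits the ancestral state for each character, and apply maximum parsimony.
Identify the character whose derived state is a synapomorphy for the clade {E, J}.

C3

The outgroup has state 'absent' for every character, so 'present' is the derived state throughout.
C1: derived state 'present' in D and G only — synapomorphy for {D, G}.
Only E, J, and L show the derived state 'present' for C2, supporting them as a clade.
C3 (derived state 'present') is shared by E and J — a synapomorphy uniting that clade.
C4: derived state 'present' in C, D, and G only — synapomorphy for {C, D, G}.
Most parsimonious ingroup topology: (((E,J),L),((D,G),C)).
The clade {E, J} is supported by C3: its derived state 'present' occurs in exactly those taxa and in no other taxon (including the outgroup).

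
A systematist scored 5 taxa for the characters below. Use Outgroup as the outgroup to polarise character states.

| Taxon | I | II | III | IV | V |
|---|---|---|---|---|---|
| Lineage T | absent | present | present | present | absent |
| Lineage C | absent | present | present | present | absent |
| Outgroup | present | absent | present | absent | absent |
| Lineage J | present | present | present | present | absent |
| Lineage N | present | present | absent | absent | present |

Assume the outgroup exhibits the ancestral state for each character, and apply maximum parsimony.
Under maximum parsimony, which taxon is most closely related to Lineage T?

Character polarity is set by the outgroup: the derived state is whichever differs from the outgroup's state, so for I, III the derived state is 'absent', and for the remaining characters it is 'present'.
Only Lineage C and Lineage T show the derived state 'absent' for I, supporting them as a clade.
II (derived state 'present') is shared by all ingroup taxa — unites the whole ingroup.
III (derived state 'absent') is unique to Lineage N (autapomorphy; uninformative for grouping).
Only Lineage C, Lineage J, and Lineage T show the derived state 'present' for IV, supporting them as a clade.
V: derived state 'present' in Lineage N only — an autapomorphy, so it tells us nothing about relationships among taxa.
Most parsimonious ingroup topology: (Lineage N,((Lineage T,Lineage C),Lineage J)).
Lineage T and Lineage C form a cherry on this tree, so they are sister taxa.

Lineage C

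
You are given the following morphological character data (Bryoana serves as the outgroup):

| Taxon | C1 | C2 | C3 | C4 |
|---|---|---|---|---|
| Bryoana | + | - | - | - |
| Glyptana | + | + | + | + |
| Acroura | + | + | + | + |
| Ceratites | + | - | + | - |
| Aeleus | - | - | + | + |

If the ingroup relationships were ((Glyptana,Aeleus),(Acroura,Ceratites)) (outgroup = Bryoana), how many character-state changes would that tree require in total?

6

Map each character onto ((Glyptana,Aeleus),(Acroura,Ceratites)) (rooted by Bryoana) and count the minimum state changes it requires (Fitch parsimony):
C1: 1; C2: 2; C3: 1; C4: 2.
Total tree length = 6.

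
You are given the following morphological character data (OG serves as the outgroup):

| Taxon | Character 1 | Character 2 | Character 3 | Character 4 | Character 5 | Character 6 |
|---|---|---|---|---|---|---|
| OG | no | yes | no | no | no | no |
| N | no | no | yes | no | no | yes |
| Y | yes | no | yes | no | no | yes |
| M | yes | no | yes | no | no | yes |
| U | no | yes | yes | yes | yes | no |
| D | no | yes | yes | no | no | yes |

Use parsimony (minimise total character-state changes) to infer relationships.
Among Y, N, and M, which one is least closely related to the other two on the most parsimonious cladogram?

Character polarity is set by the outgroup: the derived state is whichever differs from the outgroup's state, so for Character 2 the derived state is 'no', and for the remaining characters it is 'yes'.
Only M and Y show the derived state 'yes' for Character 1, supporting them as a clade.
Character 2 (derived state 'no') is shared by M, N, and Y — a synapomorphy uniting that clade.
All ingroup taxa share the derived state 'yes' for Character 3; it defines the ingroup but does not resolve relationships within it.
Character 4: derived state 'yes' in U only — an autapomorphy, so it tells us nothing about relationships among taxa.
Character 5 (derived state 'yes') is unique to U (autapomorphy; uninformative for grouping).
Only D, M, N, and Y show the derived state 'yes' for Character 6, supporting them as a clade.
Most parsimonious ingroup topology: (((N,(Y,M)),D),U).
M and Y share a more recent common ancestor with each other than either does with N, so N is the least closely related of the three.

N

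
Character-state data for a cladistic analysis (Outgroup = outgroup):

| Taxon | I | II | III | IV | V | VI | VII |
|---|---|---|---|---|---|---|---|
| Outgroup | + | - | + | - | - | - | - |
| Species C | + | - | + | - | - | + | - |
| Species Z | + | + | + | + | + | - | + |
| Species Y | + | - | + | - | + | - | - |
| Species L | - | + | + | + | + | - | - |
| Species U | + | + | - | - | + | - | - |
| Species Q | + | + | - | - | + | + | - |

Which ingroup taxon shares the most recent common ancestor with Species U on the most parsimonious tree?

Character polarity is set by the outgroup: the derived state is whichever differs from the outgroup's state, so for I, III the derived state is '-', and for the remaining characters it is '+'.
I: derived state '-' in Species L only — an autapomorphy, so it tells us nothing about relationships among taxa.
Only Species L, Species Q, Species U, and Species Z show the derived state '+' for II, supporting them as a clade.
III: derived state '-' in Species Q and Species U only — synapomorphy for {Species Q, Species U}.
IV (derived state '+') is shared by Species L and Species Z — a synapomorphy uniting that clade.
V: derived state '+' in Species L, Species Q, Species U, Species Y, and Species Z only — synapomorphy for {Species L, Species Q, Species U, Species Y, Species Z}.
VI groups Species C and Species Q, which is incompatible with the clades supported by the remaining characters; treating it as convergent (homoplasy) costs fewer steps than any alternative tree.
VII (derived state '+') is unique to Species Z (autapomorphy; uninformative for grouping).
Most parsimonious ingroup topology: (Species C,(((Species Z,Species L),(Species U,Species Q)),Species Y)).
Species U and Species Q form a cherry on this tree, so they are sister taxa.

Species Q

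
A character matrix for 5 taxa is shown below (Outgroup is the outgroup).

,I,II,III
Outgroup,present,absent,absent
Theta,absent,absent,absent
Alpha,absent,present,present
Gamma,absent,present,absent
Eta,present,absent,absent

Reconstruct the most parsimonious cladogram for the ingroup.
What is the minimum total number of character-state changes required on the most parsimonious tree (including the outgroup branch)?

3

Character polarity is set by the outgroup: the derived state is whichever differs from the outgroup's state, so for I the derived state is 'absent', and for the remaining characters it is 'present'.
Only Alpha, Gamma, and Theta show the derived state 'absent' for I, supporting them as a clade.
II: derived state 'present' in Alpha and Gamma only — synapomorphy for {Alpha, Gamma}.
III: derived state 'present' in Alpha only — an autapomorphy, so it tells us nothing about relationships among taxa.
Most parsimonious ingroup topology: ((Theta,(Alpha,Gamma)),Eta).
Changes per character on this tree: I: 1; II: 1; III: 1.
Total = 3.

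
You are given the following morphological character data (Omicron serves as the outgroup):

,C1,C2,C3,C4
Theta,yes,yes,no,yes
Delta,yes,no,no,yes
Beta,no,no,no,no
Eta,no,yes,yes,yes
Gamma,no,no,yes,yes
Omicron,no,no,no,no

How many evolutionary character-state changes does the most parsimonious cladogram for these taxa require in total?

5

The outgroup has state 'no' for every character, so 'yes' is the derived state throughout.
C1 (derived state 'yes') is shared by Delta and Theta — a synapomorphy uniting that clade.
C2 (state 'yes') occurs in Eta and Theta but conflicts with the nesting implied by the other characters — most parsimoniously interpreted as homoplasy.
C3 (derived state 'yes') is shared by Eta and Gamma — a synapomorphy uniting that clade.
C4: derived state 'yes' in Delta, Eta, Gamma, and Theta only — synapomorphy for {Delta, Eta, Gamma, Theta}.
Most parsimonious ingroup topology: (Beta,((Delta,Theta),(Eta,Gamma))).
Changes per character on this tree: C1: 1; C2: 2; C3: 1; C4: 1.
Total = 5.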